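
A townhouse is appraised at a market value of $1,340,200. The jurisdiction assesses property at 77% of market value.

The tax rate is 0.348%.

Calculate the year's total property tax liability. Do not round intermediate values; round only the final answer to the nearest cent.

Assessed value = $1,340,200 × 0.77 = $1,031,954
Tax = $1,031,954 × 0.00348 = $3,591.19992

$3,591.20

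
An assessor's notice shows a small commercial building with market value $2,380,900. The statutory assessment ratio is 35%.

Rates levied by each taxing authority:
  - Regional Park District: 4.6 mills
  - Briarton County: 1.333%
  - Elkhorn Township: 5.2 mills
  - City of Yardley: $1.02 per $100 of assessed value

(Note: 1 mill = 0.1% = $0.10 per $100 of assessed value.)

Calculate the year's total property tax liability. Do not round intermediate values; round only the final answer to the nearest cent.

$27,774.39

Assessed value = $2,380,900 × 0.35 = $833,315
Regional Park District: $833,315 × 0.0046 = $3,833.249
Briarton County: $833,315 × 0.01333 = $11,108.08895
Elkhorn Township: $833,315 × 0.0052 = $4,333.238
City of Yardley: $833,315 × 0.0102 = $8,499.813
Total = $27,774.38895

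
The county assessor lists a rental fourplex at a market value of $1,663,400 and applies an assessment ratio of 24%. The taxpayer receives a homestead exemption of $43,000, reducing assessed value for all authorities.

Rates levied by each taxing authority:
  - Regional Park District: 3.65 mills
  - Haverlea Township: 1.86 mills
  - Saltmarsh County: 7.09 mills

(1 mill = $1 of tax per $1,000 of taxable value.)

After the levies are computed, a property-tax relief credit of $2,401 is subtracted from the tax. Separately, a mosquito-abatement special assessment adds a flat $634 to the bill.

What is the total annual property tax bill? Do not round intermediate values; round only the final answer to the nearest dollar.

$2,721

Assessed value = $1,663,400 × 0.24 = $399,216
Taxable value = $399,216 − $43,000 = $356,216
Regional Park District: $356,216 × 0.00365 = $1,300.1884
Haverlea Township: $356,216 × 0.00186 = $662.56176
Saltmarsh County: $356,216 × 0.00709 = $2,525.57144
Levies subtotal = $4,488.3216
After credit = $4,488.3216 − $2,401 = $2,087.3216
Total = $2,087.3216 + $634 = $2,721.3216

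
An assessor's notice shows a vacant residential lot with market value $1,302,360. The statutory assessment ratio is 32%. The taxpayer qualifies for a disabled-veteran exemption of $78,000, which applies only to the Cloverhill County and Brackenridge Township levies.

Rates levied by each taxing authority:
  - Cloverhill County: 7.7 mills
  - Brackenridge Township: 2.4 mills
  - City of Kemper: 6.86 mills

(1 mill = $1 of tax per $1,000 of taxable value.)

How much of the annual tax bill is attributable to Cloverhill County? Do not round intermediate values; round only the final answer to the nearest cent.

Assessed value = $1,302,360 × 0.32 = $416,755.2
Cloverhill County taxable value = $416,755.2 − $78,000 = $338,755.2
Cloverhill County levy = $338,755.2 × 0.0077 = $2,608.41504

$2,608.42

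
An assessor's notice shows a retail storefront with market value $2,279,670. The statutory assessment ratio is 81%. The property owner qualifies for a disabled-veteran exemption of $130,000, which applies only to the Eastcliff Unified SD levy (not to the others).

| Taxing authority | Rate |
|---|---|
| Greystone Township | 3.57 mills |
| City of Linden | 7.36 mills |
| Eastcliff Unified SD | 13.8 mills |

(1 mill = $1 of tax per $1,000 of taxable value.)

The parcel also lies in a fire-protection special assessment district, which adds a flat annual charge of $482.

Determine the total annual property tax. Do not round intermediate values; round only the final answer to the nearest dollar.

$44,353

Assessed value = $2,279,670 × 0.81 = $1,846,532.7
Greystone Township: $1,846,532.7 × 0.00357 = $6,592.121739
City of Linden: $1,846,532.7 × 0.00736 = $13,590.480672
Eastcliff Unified SD: ($1,846,532.7 − $130,000) × 0.0138 = $1,716,532.7 × 0.0138 = $23,688.15126
Levies subtotal = $43,870.753671
Total = $43,870.753671 + $482 = $44,352.753671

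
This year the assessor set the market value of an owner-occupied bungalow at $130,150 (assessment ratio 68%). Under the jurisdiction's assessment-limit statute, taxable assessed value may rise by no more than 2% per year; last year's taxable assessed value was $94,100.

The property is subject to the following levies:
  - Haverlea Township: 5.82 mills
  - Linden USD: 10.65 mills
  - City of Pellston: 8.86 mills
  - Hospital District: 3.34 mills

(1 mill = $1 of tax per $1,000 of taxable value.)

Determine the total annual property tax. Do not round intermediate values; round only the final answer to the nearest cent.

Uncapped assessed value = $130,150 × 0.68 = $88,502
Cap limit = $94,100 × 1.02 = $95,982
Taxable assessed value = min($88,502, $95,982) = $88,502 (cap does not bind)
Haverlea Township: $88,502 × 0.00582 = $515.08164
Linden USD: $88,502 × 0.01065 = $942.5463
City of Pellston: $88,502 × 0.00886 = $784.12772
Hospital District: $88,502 × 0.00334 = $295.59668
Total = $2,537.35234

$2,537.35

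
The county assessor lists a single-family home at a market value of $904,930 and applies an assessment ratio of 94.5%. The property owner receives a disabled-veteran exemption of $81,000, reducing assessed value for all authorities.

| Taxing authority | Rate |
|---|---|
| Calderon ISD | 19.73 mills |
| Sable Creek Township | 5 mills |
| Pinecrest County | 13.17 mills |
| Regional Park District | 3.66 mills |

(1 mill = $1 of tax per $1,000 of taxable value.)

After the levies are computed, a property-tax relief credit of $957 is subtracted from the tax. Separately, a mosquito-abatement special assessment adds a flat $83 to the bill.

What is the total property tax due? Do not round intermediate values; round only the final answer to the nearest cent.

Assessed value = $904,930 × 0.945 = $855,158.85
Taxable value = $855,158.85 − $81,000 = $774,158.85
Calderon ISD: $774,158.85 × 0.01973 = $15,274.1541105
Sable Creek Township: $774,158.85 × 0.005 = $3,870.79425
Pinecrest County: $774,158.85 × 0.01317 = $10,195.6720545
Regional Park District: $774,158.85 × 0.00366 = $2,833.421391
Levies subtotal = $32,174.041806
After credit = $32,174.041806 − $957 = $31,217.041806
Total = $31,217.041806 + $83 = $31,300.041806

$31,300.04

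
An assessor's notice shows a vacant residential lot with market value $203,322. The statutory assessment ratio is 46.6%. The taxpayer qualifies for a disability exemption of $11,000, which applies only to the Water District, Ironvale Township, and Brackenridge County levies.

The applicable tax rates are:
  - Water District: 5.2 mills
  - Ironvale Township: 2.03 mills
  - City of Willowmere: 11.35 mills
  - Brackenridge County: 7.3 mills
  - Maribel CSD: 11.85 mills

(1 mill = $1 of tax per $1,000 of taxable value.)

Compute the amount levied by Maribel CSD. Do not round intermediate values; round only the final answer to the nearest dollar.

$1,123

Assessed value = $203,322 × 0.466 = $94,748.052
Maribel CSD taxable value = $94,748.052 (exemption does not apply)
Maribel CSD levy = $94,748.052 × 0.01185 = $1,122.7644162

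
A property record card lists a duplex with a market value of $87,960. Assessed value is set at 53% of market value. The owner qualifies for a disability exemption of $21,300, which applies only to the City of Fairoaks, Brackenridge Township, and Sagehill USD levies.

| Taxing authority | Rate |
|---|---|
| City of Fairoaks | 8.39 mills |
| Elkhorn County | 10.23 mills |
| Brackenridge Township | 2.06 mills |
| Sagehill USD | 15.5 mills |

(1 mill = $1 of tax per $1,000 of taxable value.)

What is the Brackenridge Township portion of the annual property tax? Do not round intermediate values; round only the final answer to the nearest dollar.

$52

Assessed value = $87,960 × 0.53 = $46,618.8
Brackenridge Township taxable value = $46,618.8 − $21,300 = $25,318.8
Brackenridge Township levy = $25,318.8 × 0.00206 = $52.156728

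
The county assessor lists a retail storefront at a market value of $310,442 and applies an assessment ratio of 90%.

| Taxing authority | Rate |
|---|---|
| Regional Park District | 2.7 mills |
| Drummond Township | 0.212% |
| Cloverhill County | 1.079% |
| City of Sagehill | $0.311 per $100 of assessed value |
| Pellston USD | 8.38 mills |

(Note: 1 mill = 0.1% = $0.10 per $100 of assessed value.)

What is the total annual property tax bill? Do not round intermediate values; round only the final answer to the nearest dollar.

Assessed value = $310,442 × 0.9 = $279,397.8
Regional Park District: $279,397.8 × 0.0027 = $754.37406
Drummond Township: $279,397.8 × 0.00212 = $592.323336
Cloverhill County: $279,397.8 × 0.01079 = $3,014.702262
City of Sagehill: $279,397.8 × 0.00311 = $868.927158
Pellston USD: $279,397.8 × 0.00838 = $2,341.353564
Total = $7,571.68038

$7,572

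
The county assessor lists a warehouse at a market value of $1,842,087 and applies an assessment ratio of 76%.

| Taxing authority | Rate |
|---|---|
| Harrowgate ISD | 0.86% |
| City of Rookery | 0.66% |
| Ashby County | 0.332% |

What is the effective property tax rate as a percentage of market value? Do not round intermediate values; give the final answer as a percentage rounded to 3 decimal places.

1.408%

Assessed value = $1,842,087 × 0.76 = $1,399,986.12
Harrowgate ISD: $1,399,986.12 × 0.0086 = $12,039.880632
City of Rookery: $1,399,986.12 × 0.0066 = $9,239.908392
Ashby County: $1,399,986.12 × 0.00332 = $4,647.9539184
Total tax = $25,927.7429424
Effective rate = $25,927.7429424 ÷ $1,842,087 = 1.408% of market value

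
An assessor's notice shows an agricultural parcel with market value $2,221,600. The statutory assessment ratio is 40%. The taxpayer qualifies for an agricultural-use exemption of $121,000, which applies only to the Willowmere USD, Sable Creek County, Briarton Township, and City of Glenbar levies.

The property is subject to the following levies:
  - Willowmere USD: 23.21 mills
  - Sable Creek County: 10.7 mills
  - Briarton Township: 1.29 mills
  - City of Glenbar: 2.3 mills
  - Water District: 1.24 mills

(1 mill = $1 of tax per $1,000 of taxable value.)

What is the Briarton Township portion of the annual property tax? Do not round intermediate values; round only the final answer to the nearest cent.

$990.26

Assessed value = $2,221,600 × 0.4 = $888,640
Briarton Township taxable value = $888,640 − $121,000 = $767,640
Briarton Township levy = $767,640 × 0.00129 = $990.2556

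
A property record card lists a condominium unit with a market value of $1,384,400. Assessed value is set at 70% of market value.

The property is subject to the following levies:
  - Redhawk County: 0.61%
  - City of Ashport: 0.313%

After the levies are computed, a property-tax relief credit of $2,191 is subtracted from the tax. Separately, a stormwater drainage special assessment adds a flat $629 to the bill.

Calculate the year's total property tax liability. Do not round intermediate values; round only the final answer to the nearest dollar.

Assessed value = $1,384,400 × 0.7 = $969,080
Redhawk County: $969,080 × 0.0061 = $5,911.388
City of Ashport: $969,080 × 0.00313 = $3,033.2204
Levies subtotal = $8,944.6084
After credit = $8,944.6084 − $2,191 = $6,753.6084
Total = $6,753.6084 + $629 = $7,382.6084

$7,383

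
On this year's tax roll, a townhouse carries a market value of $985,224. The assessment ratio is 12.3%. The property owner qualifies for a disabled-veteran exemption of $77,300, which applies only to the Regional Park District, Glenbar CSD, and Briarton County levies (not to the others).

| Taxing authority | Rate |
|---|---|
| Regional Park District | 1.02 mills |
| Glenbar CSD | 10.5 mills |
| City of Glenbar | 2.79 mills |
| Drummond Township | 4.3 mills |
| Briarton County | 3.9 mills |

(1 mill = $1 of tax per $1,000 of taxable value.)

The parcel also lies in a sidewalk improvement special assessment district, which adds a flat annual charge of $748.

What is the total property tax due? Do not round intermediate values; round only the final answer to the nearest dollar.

$2,284

Assessed value = $985,224 × 0.123 = $121,182.552
Regional Park District: ($121,182.552 − $77,300) × 0.00102 = $43,882.552 × 0.00102 = $44.76020304
Glenbar CSD: ($121,182.552 − $77,300) × 0.0105 = $43,882.552 × 0.0105 = $460.766796
City of Glenbar: $121,182.552 × 0.00279 = $338.09932008
Drummond Township: $121,182.552 × 0.0043 = $521.0849736
Briarton County: ($121,182.552 − $77,300) × 0.0039 = $43,882.552 × 0.0039 = $171.1419528
Levies subtotal = $1,535.85324552
Total = $1,535.85324552 + $748 = $2,283.85324552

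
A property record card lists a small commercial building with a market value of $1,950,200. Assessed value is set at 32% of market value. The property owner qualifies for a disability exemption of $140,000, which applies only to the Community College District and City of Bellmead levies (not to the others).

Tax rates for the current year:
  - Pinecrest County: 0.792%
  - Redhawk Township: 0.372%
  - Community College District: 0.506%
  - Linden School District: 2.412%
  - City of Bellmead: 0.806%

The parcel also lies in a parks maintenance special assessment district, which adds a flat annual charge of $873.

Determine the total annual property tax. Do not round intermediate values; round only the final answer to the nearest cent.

Assessed value = $1,950,200 × 0.32 = $624,064
Pinecrest County: $624,064 × 0.00792 = $4,942.58688
Redhawk Township: $624,064 × 0.00372 = $2,321.51808
Community College District: ($624,064 − $140,000) × 0.00506 = $484,064 × 0.00506 = $2,449.36384
Linden School District: $624,064 × 0.02412 = $15,052.42368
City of Bellmead: ($624,064 − $140,000) × 0.00806 = $484,064 × 0.00806 = $3,901.55584
Levies subtotal = $28,667.44832
Total = $28,667.44832 + $873 = $29,540.44832

$29,540.45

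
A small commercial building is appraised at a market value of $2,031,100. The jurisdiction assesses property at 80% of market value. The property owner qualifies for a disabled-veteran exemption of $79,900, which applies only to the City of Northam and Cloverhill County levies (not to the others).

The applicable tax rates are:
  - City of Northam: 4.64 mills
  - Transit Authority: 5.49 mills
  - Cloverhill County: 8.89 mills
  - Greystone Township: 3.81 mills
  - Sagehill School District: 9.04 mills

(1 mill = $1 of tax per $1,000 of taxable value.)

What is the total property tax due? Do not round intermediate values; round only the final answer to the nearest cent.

Assessed value = $2,031,100 × 0.8 = $1,624,880
City of Northam: ($1,624,880 − $79,900) × 0.00464 = $1,544,980 × 0.00464 = $7,168.7072
Transit Authority: $1,624,880 × 0.00549 = $8,920.5912
Cloverhill County: ($1,624,880 − $79,900) × 0.00889 = $1,544,980 × 0.00889 = $13,734.8722
Greystone Township: $1,624,880 × 0.00381 = $6,190.7928
Sagehill School District: $1,624,880 × 0.00904 = $14,688.9152
Total = $50,703.8786

$50,703.88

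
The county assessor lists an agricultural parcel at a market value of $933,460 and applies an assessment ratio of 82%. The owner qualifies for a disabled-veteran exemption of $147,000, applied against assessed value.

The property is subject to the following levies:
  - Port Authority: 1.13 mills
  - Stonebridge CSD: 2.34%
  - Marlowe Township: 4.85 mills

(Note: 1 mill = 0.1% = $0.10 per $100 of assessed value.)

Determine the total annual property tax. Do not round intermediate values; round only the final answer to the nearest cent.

$18,169.68

Assessed value = $933,460 × 0.82 = $765,437.2
Taxable value = $765,437.2 − $147,000 = $618,437.2
Port Authority: $618,437.2 × 0.00113 = $698.834036
Stonebridge CSD: $618,437.2 × 0.0234 = $14,471.43048
Marlowe Township: $618,437.2 × 0.00485 = $2,999.42042
Total = $18,169.684936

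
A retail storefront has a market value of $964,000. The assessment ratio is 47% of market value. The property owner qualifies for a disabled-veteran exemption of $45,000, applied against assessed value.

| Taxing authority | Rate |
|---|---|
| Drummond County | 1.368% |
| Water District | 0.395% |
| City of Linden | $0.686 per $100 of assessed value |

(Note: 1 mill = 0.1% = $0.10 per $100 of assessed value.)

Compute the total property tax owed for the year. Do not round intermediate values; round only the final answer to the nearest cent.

Assessed value = $964,000 × 0.47 = $453,080
Taxable value = $453,080 − $45,000 = $408,080
Drummond County: $408,080 × 0.01368 = $5,582.5344
Water District: $408,080 × 0.00395 = $1,611.916
City of Linden: $408,080 × 0.00686 = $2,799.4288
Total = $9,993.8792

$9,993.88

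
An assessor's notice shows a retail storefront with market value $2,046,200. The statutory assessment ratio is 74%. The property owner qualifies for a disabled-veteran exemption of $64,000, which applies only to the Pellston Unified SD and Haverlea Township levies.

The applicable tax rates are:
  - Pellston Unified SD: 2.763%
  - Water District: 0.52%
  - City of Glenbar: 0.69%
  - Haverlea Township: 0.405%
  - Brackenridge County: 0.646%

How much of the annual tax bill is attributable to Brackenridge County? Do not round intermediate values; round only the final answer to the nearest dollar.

Assessed value = $2,046,200 × 0.74 = $1,514,188
Brackenridge County taxable value = $1,514,188 (exemption does not apply)
Brackenridge County levy = $1,514,188 × 0.00646 = $9,781.65448

$9,782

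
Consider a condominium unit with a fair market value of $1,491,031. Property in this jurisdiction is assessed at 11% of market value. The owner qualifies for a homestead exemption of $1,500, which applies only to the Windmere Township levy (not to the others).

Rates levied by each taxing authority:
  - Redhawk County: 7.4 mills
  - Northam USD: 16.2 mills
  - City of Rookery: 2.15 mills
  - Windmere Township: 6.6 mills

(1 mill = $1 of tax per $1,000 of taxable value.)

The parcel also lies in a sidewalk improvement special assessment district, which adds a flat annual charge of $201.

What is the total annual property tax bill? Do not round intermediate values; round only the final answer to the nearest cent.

Assessed value = $1,491,031 × 0.11 = $164,013.41
Redhawk County: $164,013.41 × 0.0074 = $1,213.699234
Northam USD: $164,013.41 × 0.0162 = $2,657.017242
City of Rookery: $164,013.41 × 0.00215 = $352.6288315
Windmere Township: ($164,013.41 − $1,500) × 0.0066 = $162,513.41 × 0.0066 = $1,072.588506
Levies subtotal = $5,295.9338135
Total = $5,295.9338135 + $201 = $5,496.9338135

$5,496.93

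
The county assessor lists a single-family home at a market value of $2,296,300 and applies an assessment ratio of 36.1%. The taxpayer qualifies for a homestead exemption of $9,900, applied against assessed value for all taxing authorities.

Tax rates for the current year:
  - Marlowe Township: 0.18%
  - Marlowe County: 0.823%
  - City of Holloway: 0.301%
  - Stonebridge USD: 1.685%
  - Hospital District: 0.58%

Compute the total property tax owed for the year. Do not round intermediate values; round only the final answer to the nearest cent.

$29,232.40

Assessed value = $2,296,300 × 0.361 = $828,964.3
Taxable value = $828,964.3 − $9,900 = $819,064.3
Marlowe Township: $819,064.3 × 0.0018 = $1,474.31574
Marlowe County: $819,064.3 × 0.00823 = $6,740.899189
City of Holloway: $819,064.3 × 0.00301 = $2,465.383543
Stonebridge USD: $819,064.3 × 0.01685 = $13,801.233455
Hospital District: $819,064.3 × 0.0058 = $4,750.57294
Total = $1,474.31574 + $6,740.899189 + $2,465.383543 + $13,801.233455 + $4,750.57294 = $29,232.404867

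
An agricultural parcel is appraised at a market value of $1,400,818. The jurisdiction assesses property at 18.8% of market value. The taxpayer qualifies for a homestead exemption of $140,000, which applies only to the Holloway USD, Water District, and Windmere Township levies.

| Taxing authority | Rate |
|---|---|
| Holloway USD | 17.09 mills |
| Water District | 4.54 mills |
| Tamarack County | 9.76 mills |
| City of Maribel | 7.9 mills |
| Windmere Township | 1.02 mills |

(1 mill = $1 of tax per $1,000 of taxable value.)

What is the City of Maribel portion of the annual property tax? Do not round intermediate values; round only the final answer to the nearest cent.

$2,080.49

Assessed value = $1,400,818 × 0.188 = $263,353.784
City of Maribel taxable value = $263,353.784 (exemption does not apply)
City of Maribel levy = $263,353.784 × 0.0079 = $2,080.4948936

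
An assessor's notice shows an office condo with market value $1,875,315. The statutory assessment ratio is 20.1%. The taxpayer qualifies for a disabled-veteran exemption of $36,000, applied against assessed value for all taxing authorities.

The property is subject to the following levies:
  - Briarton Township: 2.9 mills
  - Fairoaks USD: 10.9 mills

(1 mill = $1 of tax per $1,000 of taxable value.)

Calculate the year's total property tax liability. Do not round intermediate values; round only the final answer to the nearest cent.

$4,704.95

Assessed value = $1,875,315 × 0.201 = $376,938.315
Taxable value = $376,938.315 − $36,000 = $340,938.315
Briarton Township: $340,938.315 × 0.0029 = $988.7211135
Fairoaks USD: $340,938.315 × 0.0109 = $3,716.2276335
Total = $988.7211135 + $3,716.2276335 = $4,704.948747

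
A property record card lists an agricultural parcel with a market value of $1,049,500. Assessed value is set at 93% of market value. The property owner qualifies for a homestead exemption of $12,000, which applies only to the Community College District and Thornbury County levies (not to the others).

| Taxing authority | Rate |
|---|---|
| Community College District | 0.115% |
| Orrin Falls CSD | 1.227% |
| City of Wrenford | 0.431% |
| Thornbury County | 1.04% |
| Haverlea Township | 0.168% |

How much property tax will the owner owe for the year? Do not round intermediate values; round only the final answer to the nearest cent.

$28,957.00

Assessed value = $1,049,500 × 0.93 = $976,035
Community College District: ($976,035 − $12,000) × 0.00115 = $964,035 × 0.00115 = $1,108.64025
Orrin Falls CSD: $976,035 × 0.01227 = $11,975.94945
City of Wrenford: $976,035 × 0.00431 = $4,206.71085
Thornbury County: ($976,035 − $12,000) × 0.0104 = $964,035 × 0.0104 = $10,025.964
Haverlea Township: $976,035 × 0.00168 = $1,639.7388
Total = $28,957.00335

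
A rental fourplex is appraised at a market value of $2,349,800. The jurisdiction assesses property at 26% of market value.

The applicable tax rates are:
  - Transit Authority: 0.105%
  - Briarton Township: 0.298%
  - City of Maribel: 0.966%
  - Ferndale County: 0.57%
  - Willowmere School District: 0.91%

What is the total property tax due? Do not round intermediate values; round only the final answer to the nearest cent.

Assessed value = $2,349,800 × 0.26 = $610,948
Transit Authority: $610,948 × 0.00105 = $641.4954
Briarton Township: $610,948 × 0.00298 = $1,820.62504
City of Maribel: $610,948 × 0.00966 = $5,901.75768
Ferndale County: $610,948 × 0.0057 = $3,482.4036
Willowmere School District: $610,948 × 0.0091 = $5,559.6268
Total = $641.4954 + $1,820.62504 + $5,901.75768 + $3,482.4036 + $5,559.6268 = $17,405.90852

$17,405.91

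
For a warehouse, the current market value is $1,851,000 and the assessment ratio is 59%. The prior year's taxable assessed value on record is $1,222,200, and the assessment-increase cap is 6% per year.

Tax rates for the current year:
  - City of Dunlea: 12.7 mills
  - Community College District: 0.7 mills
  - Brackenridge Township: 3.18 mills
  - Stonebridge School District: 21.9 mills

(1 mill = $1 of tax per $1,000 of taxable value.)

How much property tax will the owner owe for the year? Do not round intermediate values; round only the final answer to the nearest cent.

$42,023.62

Uncapped assessed value = $1,851,000 × 0.59 = $1,092,090
Cap limit = $1,222,200 × 1.06 = $1,295,532
Taxable assessed value = min($1,092,090, $1,295,532) = $1,092,090 (cap does not bind)
City of Dunlea: $1,092,090 × 0.0127 = $13,869.543
Community College District: $1,092,090 × 0.0007 = $764.463
Brackenridge Township: $1,092,090 × 0.00318 = $3,472.8462
Stonebridge School District: $1,092,090 × 0.0219 = $23,916.771
Total = $42,023.6232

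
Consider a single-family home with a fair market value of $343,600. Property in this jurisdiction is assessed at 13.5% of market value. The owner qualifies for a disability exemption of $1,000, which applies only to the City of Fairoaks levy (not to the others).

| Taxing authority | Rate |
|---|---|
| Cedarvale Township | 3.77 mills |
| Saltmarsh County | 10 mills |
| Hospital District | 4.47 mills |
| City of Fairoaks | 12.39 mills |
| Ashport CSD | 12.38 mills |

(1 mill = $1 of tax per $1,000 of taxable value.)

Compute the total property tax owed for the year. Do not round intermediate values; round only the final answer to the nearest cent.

$1,982.67

Assessed value = $343,600 × 0.135 = $46,386
Cedarvale Township: $46,386 × 0.00377 = $174.87522
Saltmarsh County: $46,386 × 0.01 = $463.86
Hospital District: $46,386 × 0.00447 = $207.34542
City of Fairoaks: ($46,386 − $1,000) × 0.01239 = $45,386 × 0.01239 = $562.33254
Ashport CSD: $46,386 × 0.01238 = $574.25868
Total = $1,982.67186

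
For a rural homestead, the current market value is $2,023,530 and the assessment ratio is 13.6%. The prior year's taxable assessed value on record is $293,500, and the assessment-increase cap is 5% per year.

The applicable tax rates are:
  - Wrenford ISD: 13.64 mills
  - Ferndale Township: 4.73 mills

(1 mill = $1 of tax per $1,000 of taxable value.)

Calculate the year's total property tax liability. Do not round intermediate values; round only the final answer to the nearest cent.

$5,055.43

Uncapped assessed value = $2,023,530 × 0.136 = $275,200.08
Cap limit = $293,500 × 1.05 = $308,175
Taxable assessed value = min($275,200.08, $308,175) = $275,200.08 (cap does not bind)
Wrenford ISD: $275,200.08 × 0.01364 = $3,753.7290912
Ferndale Township: $275,200.08 × 0.00473 = $1,301.6963784
Total = $5,055.4254696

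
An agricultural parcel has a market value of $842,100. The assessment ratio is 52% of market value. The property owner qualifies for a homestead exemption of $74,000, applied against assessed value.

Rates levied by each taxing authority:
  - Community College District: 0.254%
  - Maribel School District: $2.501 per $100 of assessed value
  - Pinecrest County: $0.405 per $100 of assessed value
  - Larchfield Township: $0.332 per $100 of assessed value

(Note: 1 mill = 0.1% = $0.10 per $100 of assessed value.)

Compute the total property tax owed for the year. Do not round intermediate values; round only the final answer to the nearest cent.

$12,707.11

Assessed value = $842,100 × 0.52 = $437,892
Taxable value = $437,892 − $74,000 = $363,892
Community College District: $363,892 × 0.00254 = $924.28568
Maribel School District: $363,892 × 0.02501 = $9,100.93892
Pinecrest County: $363,892 × 0.00405 = $1,473.7626
Larchfield Township: $363,892 × 0.00332 = $1,208.12144
Total = $12,707.10864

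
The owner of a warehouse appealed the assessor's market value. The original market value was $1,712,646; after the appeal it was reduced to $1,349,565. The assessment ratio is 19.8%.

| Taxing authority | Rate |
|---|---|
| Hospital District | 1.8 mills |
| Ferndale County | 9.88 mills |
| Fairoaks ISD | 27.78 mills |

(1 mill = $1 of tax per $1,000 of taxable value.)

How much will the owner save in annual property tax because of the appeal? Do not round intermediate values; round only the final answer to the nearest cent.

Old assessed value = $1,712,646 × 0.198 = $339,103.908
New assessed value = $1,349,565 × 0.198 = $267,213.87
Combined rate = 0.0018 + 0.00988 + 0.02778 = 0.03946
Old tax = $339,103.908 × 0.03946 = $13,381.04020968
New tax = $267,213.87 × 0.03946 = $10,544.2593102
Reduction = $13,381.04020968 − $10,544.2593102 = $2,836.78089948

$2,836.78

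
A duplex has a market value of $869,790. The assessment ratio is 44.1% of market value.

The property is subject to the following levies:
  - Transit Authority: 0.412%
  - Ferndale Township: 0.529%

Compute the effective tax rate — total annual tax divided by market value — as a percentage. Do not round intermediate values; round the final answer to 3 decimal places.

Assessed value = $869,790 × 0.441 = $383,577.39
Transit Authority: $383,577.39 × 0.00412 = $1,580.3388468
Ferndale Township: $383,577.39 × 0.00529 = $2,029.1243931
Total tax = $3,609.4632399
Effective rate = $3,609.4632399 ÷ $869,790 = 0.415% of market value

0.415%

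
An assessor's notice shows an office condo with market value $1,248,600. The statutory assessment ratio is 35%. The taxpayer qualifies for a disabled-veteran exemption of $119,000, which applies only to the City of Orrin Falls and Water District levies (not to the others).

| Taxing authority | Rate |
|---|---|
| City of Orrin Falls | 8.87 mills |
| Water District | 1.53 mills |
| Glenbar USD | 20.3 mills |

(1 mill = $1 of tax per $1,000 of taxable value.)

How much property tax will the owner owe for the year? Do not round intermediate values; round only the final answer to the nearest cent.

$12,178.61

Assessed value = $1,248,600 × 0.35 = $437,010
City of Orrin Falls: ($437,010 − $119,000) × 0.00887 = $318,010 × 0.00887 = $2,820.7487
Water District: ($437,010 − $119,000) × 0.00153 = $318,010 × 0.00153 = $486.5553
Glenbar USD: $437,010 × 0.0203 = $8,871.303
Total = $12,178.607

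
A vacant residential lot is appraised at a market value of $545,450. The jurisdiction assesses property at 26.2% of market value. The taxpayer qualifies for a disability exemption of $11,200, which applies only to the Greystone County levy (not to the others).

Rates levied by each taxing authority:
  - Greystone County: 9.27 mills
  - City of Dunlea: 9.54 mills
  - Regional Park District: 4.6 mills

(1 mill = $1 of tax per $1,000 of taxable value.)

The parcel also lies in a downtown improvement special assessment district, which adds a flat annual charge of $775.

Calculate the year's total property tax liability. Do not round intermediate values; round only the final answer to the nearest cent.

$4,016.65

Assessed value = $545,450 × 0.262 = $142,907.9
Greystone County: ($142,907.9 − $11,200) × 0.00927 = $131,707.9 × 0.00927 = $1,220.932233
City of Dunlea: $142,907.9 × 0.00954 = $1,363.341366
Regional Park District: $142,907.9 × 0.0046 = $657.37634
Levies subtotal = $3,241.649939
Total = $3,241.649939 + $775 = $4,016.649939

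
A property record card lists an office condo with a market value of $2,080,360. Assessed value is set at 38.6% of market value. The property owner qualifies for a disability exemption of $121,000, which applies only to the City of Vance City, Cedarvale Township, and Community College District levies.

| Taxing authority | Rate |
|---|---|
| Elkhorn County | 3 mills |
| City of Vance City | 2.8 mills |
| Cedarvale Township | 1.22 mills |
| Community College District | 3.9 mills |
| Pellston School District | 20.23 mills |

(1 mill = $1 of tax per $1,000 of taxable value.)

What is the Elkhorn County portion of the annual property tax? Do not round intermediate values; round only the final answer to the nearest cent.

$2,409.06

Assessed value = $2,080,360 × 0.386 = $803,018.96
Elkhorn County taxable value = $803,018.96 (exemption does not apply)
Elkhorn County levy = $803,018.96 × 0.003 = $2,409.05688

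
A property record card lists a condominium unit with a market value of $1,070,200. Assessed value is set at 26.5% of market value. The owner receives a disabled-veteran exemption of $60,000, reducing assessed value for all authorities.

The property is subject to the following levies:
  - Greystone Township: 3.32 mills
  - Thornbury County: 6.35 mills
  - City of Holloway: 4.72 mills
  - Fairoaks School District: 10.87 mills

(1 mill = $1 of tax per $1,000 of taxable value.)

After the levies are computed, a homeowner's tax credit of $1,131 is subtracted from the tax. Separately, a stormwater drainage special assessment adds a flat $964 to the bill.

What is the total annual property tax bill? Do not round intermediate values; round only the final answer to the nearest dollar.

$5,481

Assessed value = $1,070,200 × 0.265 = $283,603
Taxable value = $283,603 − $60,000 = $223,603
Greystone Township: $223,603 × 0.00332 = $742.36196
Thornbury County: $223,603 × 0.00635 = $1,419.87905
City of Holloway: $223,603 × 0.00472 = $1,055.40616
Fairoaks School District: $223,603 × 0.01087 = $2,430.56461
Levies subtotal = $5,648.21178
After credit = $5,648.21178 − $1,131 = $4,517.21178
Total = $4,517.21178 + $964 = $5,481.21178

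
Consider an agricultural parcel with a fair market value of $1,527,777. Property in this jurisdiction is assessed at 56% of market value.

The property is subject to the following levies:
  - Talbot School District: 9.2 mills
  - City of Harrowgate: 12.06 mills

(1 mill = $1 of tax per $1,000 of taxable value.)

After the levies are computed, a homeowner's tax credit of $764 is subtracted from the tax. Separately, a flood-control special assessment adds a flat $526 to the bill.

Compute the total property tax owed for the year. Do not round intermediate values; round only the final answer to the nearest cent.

$17,951.10

Assessed value = $1,527,777 × 0.56 = $855,555.12
Talbot School District: $855,555.12 × 0.0092 = $7,871.107104
City of Harrowgate: $855,555.12 × 0.01206 = $10,317.9947472
Levies subtotal = $18,189.1018512
After credit = $18,189.1018512 − $764 = $17,425.1018512
Total = $17,425.1018512 + $526 = $17,951.1018512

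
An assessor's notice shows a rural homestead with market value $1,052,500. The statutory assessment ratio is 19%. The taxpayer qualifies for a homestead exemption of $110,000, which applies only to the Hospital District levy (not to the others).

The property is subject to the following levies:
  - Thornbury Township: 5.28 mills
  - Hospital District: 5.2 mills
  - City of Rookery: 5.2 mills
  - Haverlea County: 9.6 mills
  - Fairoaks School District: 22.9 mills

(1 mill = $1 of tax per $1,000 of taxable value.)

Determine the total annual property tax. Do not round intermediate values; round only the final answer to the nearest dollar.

$9,063

Assessed value = $1,052,500 × 0.19 = $199,975
Thornbury Township: $199,975 × 0.00528 = $1,055.868
Hospital District: ($199,975 − $110,000) × 0.0052 = $89,975 × 0.0052 = $467.87
City of Rookery: $199,975 × 0.0052 = $1,039.87
Haverlea County: $199,975 × 0.0096 = $1,919.76
Fairoaks School District: $199,975 × 0.0229 = $4,579.4275
Total = $9,062.7955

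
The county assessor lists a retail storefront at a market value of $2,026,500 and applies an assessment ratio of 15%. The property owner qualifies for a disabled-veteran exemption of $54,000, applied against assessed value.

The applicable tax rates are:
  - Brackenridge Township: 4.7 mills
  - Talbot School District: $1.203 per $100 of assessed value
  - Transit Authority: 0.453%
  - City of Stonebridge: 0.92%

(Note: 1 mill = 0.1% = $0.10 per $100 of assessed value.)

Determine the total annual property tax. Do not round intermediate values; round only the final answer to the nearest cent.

Assessed value = $2,026,500 × 0.15 = $303,975
Taxable value = $303,975 − $54,000 = $249,975
Brackenridge Township: $249,975 × 0.0047 = $1,174.8825
Talbot School District: $249,975 × 0.01203 = $3,007.19925
Transit Authority: $249,975 × 0.00453 = $1,132.38675
City of Stonebridge: $249,975 × 0.0092 = $2,299.77
Total = $7,614.2385

$7,614.24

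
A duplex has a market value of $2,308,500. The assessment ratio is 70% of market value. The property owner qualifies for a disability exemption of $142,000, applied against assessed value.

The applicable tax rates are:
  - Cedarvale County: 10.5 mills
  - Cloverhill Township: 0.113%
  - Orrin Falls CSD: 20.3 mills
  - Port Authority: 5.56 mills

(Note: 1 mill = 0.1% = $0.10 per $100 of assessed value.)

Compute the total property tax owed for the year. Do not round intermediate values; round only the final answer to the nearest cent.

$55,258.39

Assessed value = $2,308,500 × 0.7 = $1,615,950
Taxable value = $1,615,950 − $142,000 = $1,473,950
Cedarvale County: $1,473,950 × 0.0105 = $15,476.475
Cloverhill Township: $1,473,950 × 0.00113 = $1,665.5635
Orrin Falls CSD: $1,473,950 × 0.0203 = $29,921.185
Port Authority: $1,473,950 × 0.00556 = $8,195.162
Total = $55,258.3855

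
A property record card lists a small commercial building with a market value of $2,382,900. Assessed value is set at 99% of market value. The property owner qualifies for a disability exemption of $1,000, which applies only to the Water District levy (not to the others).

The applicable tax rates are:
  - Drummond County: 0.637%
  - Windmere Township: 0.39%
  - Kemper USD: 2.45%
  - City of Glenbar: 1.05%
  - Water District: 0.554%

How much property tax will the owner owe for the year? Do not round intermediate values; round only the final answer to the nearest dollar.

$119,859

Assessed value = $2,382,900 × 0.99 = $2,359,071
Drummond County: $2,359,071 × 0.00637 = $15,027.28227
Windmere Township: $2,359,071 × 0.0039 = $9,200.3769
Kemper USD: $2,359,071 × 0.0245 = $57,797.2395
City of Glenbar: $2,359,071 × 0.0105 = $24,770.2455
Water District: ($2,359,071 − $1,000) × 0.00554 = $2,358,071 × 0.00554 = $13,063.71334
Total = $119,858.85751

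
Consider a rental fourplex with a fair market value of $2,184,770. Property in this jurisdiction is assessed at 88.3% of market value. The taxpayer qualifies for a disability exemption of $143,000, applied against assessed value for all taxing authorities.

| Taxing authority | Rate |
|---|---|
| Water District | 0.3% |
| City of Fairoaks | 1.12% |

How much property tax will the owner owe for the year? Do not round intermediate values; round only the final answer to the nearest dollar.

Assessed value = $2,184,770 × 0.883 = $1,929,151.91
Taxable value = $1,929,151.91 − $143,000 = $1,786,151.91
Water District: $1,786,151.91 × 0.003 = $5,358.45573
City of Fairoaks: $1,786,151.91 × 0.0112 = $20,004.901392
Total = $5,358.45573 + $20,004.901392 = $25,363.357122

$25,363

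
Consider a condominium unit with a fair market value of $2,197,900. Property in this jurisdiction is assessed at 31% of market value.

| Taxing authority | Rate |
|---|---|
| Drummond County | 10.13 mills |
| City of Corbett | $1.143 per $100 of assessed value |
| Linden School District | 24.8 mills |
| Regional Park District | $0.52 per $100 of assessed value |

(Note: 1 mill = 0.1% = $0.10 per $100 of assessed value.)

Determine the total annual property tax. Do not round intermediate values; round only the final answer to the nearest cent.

Assessed value = $2,197,900 × 0.31 = $681,349
Drummond County: $681,349 × 0.01013 = $6,902.06537
City of Corbett: $681,349 × 0.01143 = $7,787.81907
Linden School District: $681,349 × 0.0248 = $16,897.4552
Regional Park District: $681,349 × 0.0052 = $3,543.0148
Total = $35,130.35444

$35,130.35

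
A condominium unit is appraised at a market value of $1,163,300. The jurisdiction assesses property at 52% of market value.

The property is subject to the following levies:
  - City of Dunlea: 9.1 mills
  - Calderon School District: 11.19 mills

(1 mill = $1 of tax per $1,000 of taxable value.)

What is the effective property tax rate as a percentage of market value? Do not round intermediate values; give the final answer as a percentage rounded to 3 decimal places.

1.055%

Assessed value = $1,163,300 × 0.52 = $604,916
City of Dunlea: $604,916 × 0.0091 = $5,504.7356
Calderon School District: $604,916 × 0.01119 = $6,769.01004
Total tax = $12,273.74564
Effective rate = $12,273.74564 ÷ $1,163,300 = 1.055% of market value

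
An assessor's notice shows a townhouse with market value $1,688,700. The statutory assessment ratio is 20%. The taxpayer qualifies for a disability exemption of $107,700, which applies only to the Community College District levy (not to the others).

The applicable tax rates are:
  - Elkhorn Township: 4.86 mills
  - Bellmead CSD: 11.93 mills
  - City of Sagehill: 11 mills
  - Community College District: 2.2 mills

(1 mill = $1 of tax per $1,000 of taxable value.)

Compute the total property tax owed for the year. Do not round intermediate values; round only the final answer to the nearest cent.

$9,891.88

Assessed value = $1,688,700 × 0.2 = $337,740
Elkhorn Township: $337,740 × 0.00486 = $1,641.4164
Bellmead CSD: $337,740 × 0.01193 = $4,029.2382
City of Sagehill: $337,740 × 0.011 = $3,715.14
Community College District: ($337,740 − $107,700) × 0.0022 = $230,040 × 0.0022 = $506.088
Total = $9,891.8826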